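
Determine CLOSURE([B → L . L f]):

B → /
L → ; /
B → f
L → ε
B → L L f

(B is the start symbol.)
Start with: [B → L . L f]
  [B → L . L f] has the dot before L: add [L → . ; /], [L → .]
No further items can be added.

CLOSURE = { [B → L . L f], [L → . ; /], [L → .] }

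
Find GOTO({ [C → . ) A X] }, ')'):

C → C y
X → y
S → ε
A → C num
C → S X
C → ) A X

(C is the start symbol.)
{ [A → . C num], [C → ) . A X], [C → . ) A X], [C → . C y], [C → . S X], [S → .] }

GOTO(I, ')') = CLOSURE({ [A → αX.β] : [A → α.Xβ] ∈ I, X = ')' })

Items with dot before ')', with the dot advanced:
  [C → . ) A X] → [C → ) . A X]
Closure of the advanced items:
  [C → ) . A X] has the dot before A: add [A → . C num]
  [A → . C num] has the dot before C: add [C → . C y], [C → . S X], [C → . ) A X]
  [C → . S X] has the dot before S: add [S → .]

GOTO = { [A → . C num], [C → ) . A X], [C → . ) A X], [C → . C y], [C → . S X], [S → .] }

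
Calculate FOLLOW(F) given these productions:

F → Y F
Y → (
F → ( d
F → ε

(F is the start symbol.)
To compute FOLLOW(F), find every occurrence of F on a right-hand side N → α F β: add FIRST(β) \ {ε}, and if β is empty or nullable also add FOLLOW(N). Iterate to a fixed point.

F is the start symbol, so $ ∈ FOLLOW(F).
In F → Y F: F is at the end; this adds FOLLOW(F) to itself — nothing new

Taking the union: FOLLOW(F) = { $ }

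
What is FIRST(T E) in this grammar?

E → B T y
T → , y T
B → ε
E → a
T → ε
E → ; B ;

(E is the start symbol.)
FIRST sets of the non-terminals involved (from the grammar, by fixed-point iteration):
  FIRST(T) = { ',', ε }
  FIRST(E) = { ',', ';', 'a', 'y' }

To compute FIRST(T E), process the symbols left to right:
Symbol T is a non-terminal. Add FIRST(T) \ {ε} = { ',' }
T is nullable (ε ∈ FIRST(T)), continue to the next symbol.
Symbol E is a non-terminal. Add FIRST(E) \ {ε} = { ',', ';', 'a', 'y' }
E is not nullable (ε ∉ FIRST(E)), so stop here.
FIRST(T E) = { ',', ';', 'a', 'y' }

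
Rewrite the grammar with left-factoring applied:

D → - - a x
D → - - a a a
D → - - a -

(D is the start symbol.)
D → - - a D'
D' → x
D' → a a
D' → -

Left-factoring transforms A → αβ₁ | αβ₂ into A → αA' and A' → β₁ | β₂
(α is the longest common prefix among the alternatives). Repeat until
no nonterminal has two alternatives with a common prefix.

Round 1: D has alternatives sharing prefix '- - a'. Introduce D': D → - - a D'
  Add: D' → x
  Add: D' → a a
  Add: D' → -

No remaining common prefixes — done.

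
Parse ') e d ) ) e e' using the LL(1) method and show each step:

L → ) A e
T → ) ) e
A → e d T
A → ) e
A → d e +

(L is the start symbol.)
LL(1) parsing maintains a stack (initially the start symbol over $) and the input. At each step: if the stack top is a terminal, match it against the current input token; if it is a non-terminal N, replace it with the RHS of M[N, lookahead] (the unique production whose predict set contains the lookahead).

Stack is shown with the top on the left.

Stack      Input            Action
----------------------------------
L $        ) e d ) ) e e $  output L → ) A e
) A e $    ) e d ) ) e e $  match ')'
A e $      e d ) ) e e $    output A → e d T
e d T e $  e d ) ) e e $    match 'e'
d T e $    d ) ) e e $      match 'd'
T e $      ) ) e e $        output T → ) ) e
) ) e e $  ) ) e e $        match ')'
) e e $    ) e e $          match ')'
e e $      e e $            match 'e'
e $        e $              match 'e'
$          $                accept

The string is accepted.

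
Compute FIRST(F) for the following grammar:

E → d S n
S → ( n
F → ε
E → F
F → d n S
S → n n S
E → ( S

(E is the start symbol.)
From F → ε:
  - ε-production, so ε ∈ FIRST(F)
From F → d n S:
  - d is a terminal: add 'd' and stop

Collecting: FIRST(F) = { 'd', ε }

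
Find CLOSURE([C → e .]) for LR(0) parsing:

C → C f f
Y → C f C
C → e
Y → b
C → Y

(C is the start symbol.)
Start with: [C → e .]
The dot is at the end, so nothing is added.

CLOSURE = { [C → e .] }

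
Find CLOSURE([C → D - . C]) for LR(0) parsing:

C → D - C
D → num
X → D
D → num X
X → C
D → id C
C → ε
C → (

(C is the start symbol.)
{ [C → . (], [C → . D - C], [C → .], [C → D - . C], [D → . id C], [D → . num X], [D → . num] }

Start with: [C → D - . C]
  [C → D - . C] has the dot before C: add [C → . D - C], [C → .], [C → . (]
  [C → . D - C] has the dot before D: add [D → . num], [D → . num X], [D → . id C]
No further items can be added.

CLOSURE = { [C → . (], [C → . D - C], [C → .], [C → D - . C], [D → . id C], [D → . num X], [D → . num] }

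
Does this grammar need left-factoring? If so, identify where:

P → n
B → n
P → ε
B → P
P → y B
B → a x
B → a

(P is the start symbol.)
Yes, B has productions with common prefix 'a'

Left-factoring is needed when two productions for the same non-terminal
share a common prefix on the right-hand side.

Productions for P:
  P → n
  P → ε
  P → y B
Productions for B:
  B → n
  B → P
  B → a x
  B → a

Found common prefix 'a' in productions for B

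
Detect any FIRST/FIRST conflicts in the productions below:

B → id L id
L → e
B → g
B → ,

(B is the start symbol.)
No FIRST/FIRST conflicts.

A FIRST/FIRST conflict occurs when two productions N → α and N → β for the same non-terminal have FIRST(α) ∩ FIRST(β) ≠ ∅ (with ε ∈ FIRST of a nullable right-hand side, so two nullable alternatives also conflict).

Productions for B:
  B → id L id: FIRST = { 'id' }
  B → g: FIRST = { 'g' }
  B → ,: FIRST = { ',' }
L has only one production, so no FIRST/FIRST conflict is possible there.

All alternatives of each non-terminal have pairwise disjoint FIRST sets.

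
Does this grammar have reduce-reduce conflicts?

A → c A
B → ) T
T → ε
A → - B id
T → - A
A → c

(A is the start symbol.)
A reduce-reduce conflict occurs when an LR(0) state has two complete items [A → α .] and [B → β .] — both call for a reduction, and with no lookahead the parser cannot choose between them.

Augment with A' → A and build the canonical LR(0) collection (I0 = CLOSURE({[A' → . A]}), then GOTO on every symbol after a dot until no new states appear). It has 11 states:
  I0: { [A → . - B id], [A → . c A], [A → . c], [A' → . A] }  — shift
  I1: { [A → - . B id], [B → . ) T] }  — shift
  I2: { [A' → A .] }  — accept
  I3: { [A → . - B id], [A → . c A], [A → . c], [A → c . A], [A → c .] }  — shift, reduce
  I4: { [A → c A .] }  — reduce
  I5: { [B → ) . T], [T → . - A], [T → .] }  — shift, reduce
  I6: { [A → - B . id] }  — shift
  I7: { [A → - B id .] }  — reduce
  I8: { [A → . - B id], [A → . c A], [A → . c], [T → - . A] }  — shift
  I9: { [B → ) T .] }  — reduce
  I10: { [T → - A .] }  — reduce

No state contains more than one complete item.

Answer: No reduce-reduce conflicts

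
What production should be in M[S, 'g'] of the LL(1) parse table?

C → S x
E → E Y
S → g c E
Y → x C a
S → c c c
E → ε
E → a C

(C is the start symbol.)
S → g c E

To find M[S, 'g'], we find productions for S where 'g' is in the predict set (PREDICT(N → α) = (FIRST(α) \ {ε}) ∪ (FOLLOW(N) if α ⇒* ε)).

S → g c E: PREDICT = { 'g' }
  'g' is in predict set, so this production goes in M[S, 'g']
S → c c c: PREDICT = { 'c' }

M[S, 'g'] = S → g c E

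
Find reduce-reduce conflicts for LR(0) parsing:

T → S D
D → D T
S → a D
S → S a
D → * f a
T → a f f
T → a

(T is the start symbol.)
A reduce-reduce conflict occurs when an LR(0) state has two complete items [A → α .] and [B → β .] — both call for a reduction, and with no lookahead the parser cannot choose between them.

Augment with T' → T and build the canonical LR(0) collection (I0 = CLOSURE({[T' → . T]}), then GOTO on every symbol after a dot until no new states appear). It has 13 states:
  I0: { [S → . S a], [S → . a D], [T → . S D], [T → . a f f], [T → . a], [T' → . T] }  — shift
  I1: { [D → . * f a], [D → . D T], [S → S . a], [T → S . D] }  — shift
  I2: { [T' → T .] }  — accept
  I3: { [D → . * f a], [D → . D T], [S → a . D], [T → a . f f], [T → a .] }  — shift, reduce
  I4: { [D → * . f a] }  — shift
  I5: { [D → D . T], [S → . S a], [S → . a D], [S → a D .], [T → . S D], [T → . a f f], [T → . a] }  — shift, reduce
  I6: { [T → a f . f] }  — shift
  I7: { [T → a f f .] }  — reduce
  I8: { [D → D T .] }  — reduce
  I9: { [D → * f . a] }  — shift
  I10: { [D → * f a .] }  — reduce
  I11: { [D → D . T], [S → . S a], [S → . a D], [T → . S D], [T → . a f f], [T → . a], [T → S D .] }  — shift, reduce
  I12: { [S → S a .] }  — reduce

No state contains more than one complete item.

Answer: No reduce-reduce conflicts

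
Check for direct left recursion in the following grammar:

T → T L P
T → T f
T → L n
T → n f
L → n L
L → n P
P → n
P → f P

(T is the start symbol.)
Yes, T is left-recursive

Direct left recursion occurs when N → N α for some non-terminal N (the right-hand side begins with the left-hand side itself).

T → T L P: LEFT RECURSIVE (starts with T)
T → T f: LEFT RECURSIVE (starts with T)
T → L n: starts with L
T → n f: starts with n
L → n L: starts with n
L → n P: starts with n
P → n: starts with n
P → f P: starts with f

The grammar has direct left recursion on: T.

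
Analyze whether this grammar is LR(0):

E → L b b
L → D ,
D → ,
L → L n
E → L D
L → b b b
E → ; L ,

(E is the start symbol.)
Yes, the grammar is LR(0)

A grammar is LR(0) if no state in the canonical LR(0) collection has:
  - both a shift item (dot before a terminal) and a complete item (shift-reduce conflict), or
  - two or more complete items (reduce-reduce conflict; the accept item [E' → E .] counts as a complete item here).

Augment with E' → E and build the canonical LR(0) collection (I0 = CLOSURE({[E' → . E]}), then GOTO on every symbol after a dot until no new states appear). It has 16 states:
  I0: { [D → . ,], [E → . ; L ,], [E → . L D], [E → . L b b], [E' → . E], [L → . D ,], [L → . L n], [L → . b b b] }  — shift
  I1: { [D → , .] }  — reduce
  I2: { [D → . ,], [E → ; . L ,], [L → . D ,], [L → . L n], [L → . b b b] }  — shift
  I3: { [L → D . ,] }  — shift
  I4: { [E' → E .] }  — accept
  I5: { [D → . ,], [E → L . D], [E → L . b b], [L → L . n] }  — shift
  I6: { [L → b . b b] }  — shift
  I7: { [L → b b . b] }  — shift
  I8: { [L → b b b .] }  — reduce
  I9: { [E → L D .] }  — reduce
  I10: { [E → L b . b] }  — shift
  I11: { [L → L n .] }  — reduce
  I12: { [E → L b b .] }  — reduce
  I13: { [L → D , .] }  — reduce
  I14: { [E → ; L . ,], [L → L . n] }  — shift
  I15: { [E → ; L , .] }  — reduce

Every state is either a pure shift/goto state or contains exactly one complete item and nothing to shift — no conflicts. The grammar is LR(0).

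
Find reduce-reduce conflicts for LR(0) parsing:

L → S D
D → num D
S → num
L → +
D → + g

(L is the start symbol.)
Augment with L' → L and build the canonical LR(0) collection (I0 = CLOSURE({[L' → . L]}), then GOTO on every symbol after a dot until no new states appear). It has 10 states:
  I0: { [L → . +], [L → . S D], [L' → . L], [S → . num] }  — shift
  I1: { [L → + .] }  — reduce
  I2: { [L' → L .] }  — accept
  I3: { [D → . + g], [D → . num D], [L → S . D] }  — shift
  I4: { [S → num .] }  — reduce
  I5: { [D → + . g] }  — shift
  I6: { [L → S D .] }  — reduce
  I7: { [D → . + g], [D → . num D], [D → num . D] }  — shift
  I8: { [D → num D .] }  — reduce
  I9: { [D → + g .] }  — reduce

No state contains more than one complete item.

Answer: No reduce-reduce conflicts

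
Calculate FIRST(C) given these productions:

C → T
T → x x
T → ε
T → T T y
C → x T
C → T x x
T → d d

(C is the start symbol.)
{ 'd', 'x', 'y', ε }

To compute FIRST(C), examine every production with C on the left-hand side, reading each right-hand side left to right until a non-nullable symbol is reached.

FIRST sets of the other non-terminals involved (by the same procedure, iterated to a fixed point):
  FIRST(T) = { 'd', 'x', 'y', ε }

From C → T:
  - T is a non-terminal: add FIRST(T) \ {ε} = { 'd', 'x', 'y' }
    T is nullable and nothing follows, so the whole right-hand side can vanish: ε ∈ FIRST(C)
From C → x T:
  - x is a terminal: add 'x' and stop
From C → T x x:
  - T is a non-terminal: add FIRST(T) \ {ε} = { 'd', 'x', 'y' }
    T is nullable, so continue to the next symbol
  - x is a terminal: add 'x' and stop

Collecting: FIRST(C) = { 'd', 'x', 'y', ε }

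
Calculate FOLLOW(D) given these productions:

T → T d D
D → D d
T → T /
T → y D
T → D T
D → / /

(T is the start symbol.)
To compute FOLLOW(D), find every occurrence of D on a right-hand side N → α D β: add FIRST(β) \ {ε}, and if β is empty or nullable also add FOLLOW(N). Iterate to a fixed point.

In T → T d D: D is at the end, add FOLLOW(T)
In D → D d: D is followed by d, add FIRST(d) \ {ε} = { 'd' }
In T → y D: D is at the end, add FOLLOW(T)
In T → D T: D is followed by T, add FIRST(T) \ {ε} = { '/', 'y' }

The FOLLOW sets referred to above (computed the same way, to a fixed point):
  FOLLOW(T) = { $, '/', 'd' }

Taking the union: FOLLOW(D) = { $, '/', 'd', 'y' }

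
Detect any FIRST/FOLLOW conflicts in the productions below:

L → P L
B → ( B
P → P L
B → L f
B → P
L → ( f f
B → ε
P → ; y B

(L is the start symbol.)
Yes. B → '(' B with FOLLOW(B) on { '(' }; B → L f with FOLLOW(B) on { '(', ';' }; B → P with FOLLOW(B) on { ';' }

A FIRST/FOLLOW conflict occurs when a non-terminal N has a nullable alternative N → β (β ⇒* ε) and another alternative N → α with FIRST(α) ∩ FOLLOW(N) ≠ ∅: on such a lookahead the parser cannot decide between expanding α and letting N vanish via β.

Nullable non-terminals: B.
FIRST sets used below: FIRST(L) = { '(', ';' }, FIRST(P) = { ';' }

B: nullable alternative(s) B → ε; FOLLOW(B) = { '(', ';' }
  B → ( B: FIRST \ {ε} = { '(' } — overlaps FOLLOW(B) on { '(' }: CONFLICT
  B → L f: FIRST \ {ε} = { '(', ';' } — overlaps FOLLOW(B) on { '(', ';' }: CONFLICT
  B → P: FIRST \ {ε} = { ';' } — overlaps FOLLOW(B) on { ';' }: CONFLICT
  B → ε: FIRST \ {ε} = { } — this is the only nullable alternative, skip

L, P have no nullable alternative, so no FIRST/FOLLOW check is needed there.

So the grammar has 3 FIRST/FOLLOW conflicts (marked CONFLICT above).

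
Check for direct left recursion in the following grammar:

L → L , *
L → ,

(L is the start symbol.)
Yes, L is left-recursive

L → L , *: LEFT RECURSIVE (starts with L)
L → ,: starts with ','

The grammar has direct left recursion on: L.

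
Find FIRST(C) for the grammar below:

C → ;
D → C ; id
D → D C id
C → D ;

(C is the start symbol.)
{ ';' }

To compute FIRST(C), examine every production with C on the left-hand side, reading each right-hand side left to right until a non-nullable symbol is reached.

FIRST sets of the other non-terminals involved (by the same procedure, iterated to a fixed point):
  FIRST(D) = { ';' }

From C → ;:
  - ';' is a terminal: add ';' and stop
From C → D ;:
  - D is a non-terminal: add FIRST(D) \ {ε} = { ';' }
    D is not nullable, so stop

Collecting: FIRST(C) = { ';' }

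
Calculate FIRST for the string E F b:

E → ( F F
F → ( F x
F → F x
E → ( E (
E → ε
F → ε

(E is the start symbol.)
{ '(', 'b', 'x' }

FIRST sets of the non-terminals involved (from the grammar, by fixed-point iteration):
  FIRST(E) = { '(', ε }
  FIRST(F) = { '(', 'x', ε }

To compute FIRST(E F b), process the symbols left to right:
Symbol E is a non-terminal. Add FIRST(E) \ {ε} = { '(' }
E is nullable (ε ∈ FIRST(E)), continue to the next symbol.
Symbol F is a non-terminal. Add FIRST(F) \ {ε} = { '(', 'x' }
F is nullable (ε ∈ FIRST(F)), continue to the next symbol.
Symbol b is a terminal. Add 'b' and stop.
FIRST(E F b) = { '(', 'b', 'x' }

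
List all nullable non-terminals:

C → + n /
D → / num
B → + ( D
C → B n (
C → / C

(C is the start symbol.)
None

A non-terminal is nullable if it can derive ε (the empty string): either it has an ε-production, or it has a production whose right-hand side consists entirely of nullable non-terminals.

There are no ε-productions, so no non-terminal can derive ε.
No non-terminals are nullable.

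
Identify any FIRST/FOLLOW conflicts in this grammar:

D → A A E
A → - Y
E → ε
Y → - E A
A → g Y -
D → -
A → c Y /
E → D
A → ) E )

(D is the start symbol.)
Yes. E → D with FOLLOW(E) on { ')', '-', 'c', 'g' }

A FIRST/FOLLOW conflict occurs when a non-terminal N has a nullable alternative N → β (β ⇒* ε) and another alternative N → α with FIRST(α) ∩ FOLLOW(N) ≠ ∅: on such a lookahead the parser cannot decide between expanding α and letting N vanish via β.

Nullable non-terminals: E.
FIRST sets used below: FIRST(D) = { ')', '-', 'c', 'g' }

E: nullable alternative(s) E → ε; FOLLOW(E) = { $, ')', '-', 'c', 'g' }
  E → ε: FIRST \ {ε} = { } — this is the only nullable alternative, skip
  E → D: FIRST \ {ε} = { ')', '-', 'c', 'g' } — overlaps FOLLOW(E) on { ')', '-', 'c', 'g' }: CONFLICT

A, D, Y have no nullable alternative, so no FIRST/FOLLOW check is needed there.

So the grammar has 1 FIRST/FOLLOW conflict (marked CONFLICT above).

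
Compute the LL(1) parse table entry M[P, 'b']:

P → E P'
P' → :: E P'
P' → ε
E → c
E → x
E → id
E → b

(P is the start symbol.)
P → E P'

To find M[P, 'b'], we find productions for P where 'b' is in the predict set (PREDICT(N → α) = (FIRST(α) \ {ε}) ∪ (FOLLOW(N) if α ⇒* ε)).

Relevant sets:
  FIRST(E) = { 'b', 'c', 'id', 'x' }

P → E P': PREDICT = { 'b', 'c', 'id', 'x' }
  'b' is in predict set, so this production goes in M[P, 'b']

M[P, 'b'] = P → E P'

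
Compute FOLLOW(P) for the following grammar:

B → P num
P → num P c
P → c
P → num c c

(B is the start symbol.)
{ 'c', 'num' }

To compute FOLLOW(P), find every occurrence of P on a right-hand side N → α P β: add FIRST(β) \ {ε}, and if β is empty or nullable also add FOLLOW(N). Iterate to a fixed point.

In B → P num: P is followed by num, add FIRST(num) \ {ε} = { 'num' }
In P → num P c: P is followed by c, add FIRST(c) \ {ε} = { 'c' }

Taking the union: FOLLOW(P) = { 'c', 'num' }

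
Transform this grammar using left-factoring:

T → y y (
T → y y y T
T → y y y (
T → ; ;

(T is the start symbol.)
T → y y T'
T' → (
T' → y T''
T'' → T
T'' → (
T → ; ;

Left-factoring transforms A → αβ₁ | αβ₂ into A → αA' and A' → β₁ | β₂
(α is the longest common prefix among the alternatives). Repeat until
no nonterminal has two alternatives with a common prefix.

Round 1: T has alternatives sharing prefix 'y y'. Introduce T': T → y y T'
  Add: T' → (
  Add: T' → y T
  Add: T' → y (

Round 2: T' has alternatives sharing prefix 'y'. Introduce T'': T' → y T''
  Add: T'' → T
  Add: T'' → (

No remaining common prefixes — done.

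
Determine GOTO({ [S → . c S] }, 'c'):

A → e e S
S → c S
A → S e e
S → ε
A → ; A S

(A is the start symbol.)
GOTO(I, 'c') = CLOSURE({ [A → αX.β] : [A → α.Xβ] ∈ I, X = 'c' })

Items with dot before 'c', with the dot advanced:
  [S → . c S] → [S → c . S]
Closure of the advanced items:
  [S → c . S] has the dot before S: add [S → . c S], [S → .]

GOTO = { [S → . c S], [S → .], [S → c . S] }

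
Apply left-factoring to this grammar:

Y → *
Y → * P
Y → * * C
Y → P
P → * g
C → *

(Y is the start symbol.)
Left-factoring transforms A → αβ₁ | αβ₂ into A → αA' and A' → β₁ | β₂
(α is the longest common prefix among the alternatives). Repeat until
no nonterminal has two alternatives with a common prefix.

Round 1: Y has alternatives sharing prefix '*'. Introduce Y': Y → * Y'
  Add: Y' → ε
  Add: Y' → P
  Add: Y' → * C

No remaining common prefixes — done.

Resulting grammar:
Y → * Y'
Y' → ε
Y' → P
Y' → * C
Y → P
P → * g
C → *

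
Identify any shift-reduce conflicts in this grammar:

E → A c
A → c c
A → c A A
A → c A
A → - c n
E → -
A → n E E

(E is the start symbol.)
A shift-reduce conflict occurs when an LR(0) state has both:
  - a complete (reduce) item [A → α .] (dot at the end), and
  - a shift item [B → β . c γ] (dot before a terminal).

Augment with E' → E and build the canonical LR(0) collection (I0 = CLOSURE({[E' → . E]}), then GOTO on every symbol after a dot until no new states appear). It has 15 states:
  I0: { [A → . - c n], [A → . c A A], [A → . c A], [A → . c c], [A → . n E E], [E → . -], [E → . A c], [E' → . E] }  — shift
  I1: { [A → - . c n], [E → - .] }  — shift, reduce
  I2: { [E → A . c] }  — shift
  I3: { [E' → E .] }  — accept
  I4: { [A → . - c n], [A → . c A A], [A → . c A], [A → . c c], [A → . n E E], [A → c . A A], [A → c . A], [A → c . c] }  — shift
  I5: { [A → . - c n], [A → . c A A], [A → . c A], [A → . c c], [A → . n E E], [A → n . E E], [E → . -], [E → . A c] }  — shift
  I6: { [A → . - c n], [A → . c A A], [A → . c A], [A → . c c], [A → . n E E], [A → n E . E], [E → . -], [E → . A c] }  — shift
  I7: { [A → n E E .] }  — reduce
  I8: { [A → - . c n] }  — shift
  I9: { [A → . - c n], [A → . c A A], [A → . c A], [A → . c c], [A → . n E E], [A → c A . A], [A → c A .] }  — shift, reduce
  I10: { [A → . - c n], [A → . c A A], [A → . c A], [A → . c c], [A → . n E E], [A → c . A A], [A → c . A], [A → c . c], [A → c c .] }  — shift, reduce
  I11: { [A → c A A .] }  — reduce
  I12: { [A → - c . n] }  — shift
  I13: { [A → - c n .] }  — reduce
  I14: { [E → A c .] }  — reduce

I1 contains reduce item [E → - .] and shift item [A → - . c n] — shift-reduce conflict.
I9 contains reduce item [A → c A .] and shift items [A → . - c n], [A → . c A], [A → . c A A], [A → . c c], [A → . n E E] — shift-reduce conflict.
I10 contains reduce item [A → c c .] and shift items [A → . - c n], [A → . c A], [A → . c A A], [A → . c c], [A → c . c], [A → . n E E] — shift-reduce conflict.

Answer: Yes — I1: [E → - .] vs [A → - . c n]; I9: [A → c A .] vs [A → . - c n]; I10: [A → c c .] vs [A → . - c n]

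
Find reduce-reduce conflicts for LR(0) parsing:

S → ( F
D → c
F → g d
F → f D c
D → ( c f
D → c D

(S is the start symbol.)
No reduce-reduce conflicts

A reduce-reduce conflict occurs when an LR(0) state has two complete items [A → α .] and [B → β .] — both call for a reduction, and with no lookahead the parser cannot choose between them.

Augment with S' → S and build the canonical LR(0) collection (I0 = CLOSURE({[S' → . S]}), then GOTO on every symbol after a dot until no new states appear). It has 14 states:
  I0: { [S → . ( F], [S' → . S] }  — shift
  I1: { [F → . f D c], [F → . g d], [S → ( . F] }  — shift
  I2: { [S' → S .] }  — accept
  I3: { [S → ( F .] }  — reduce
  I4: { [D → . ( c f], [D → . c D], [D → . c], [F → f . D c] }  — shift
  I5: { [F → g . d] }  — shift
  I6: { [F → g d .] }  — reduce
  I7: { [D → ( . c f] }  — shift
  I8: { [F → f D . c] }  — shift
  I9: { [D → . ( c f], [D → . c D], [D → . c], [D → c . D], [D → c .] }  — shift, reduce
  I10: { [D → c D .] }  — reduce
  I11: { [F → f D c .] }  — reduce
  I12: { [D → ( c . f] }  — shift
  I13: { [D → ( c f .] }  — reduce

No state contains more than one complete item.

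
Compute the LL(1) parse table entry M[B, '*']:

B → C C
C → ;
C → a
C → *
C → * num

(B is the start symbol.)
B → C C

To find M[B, '*'], we find productions for B where '*' is in the predict set (PREDICT(N → α) = (FIRST(α) \ {ε}) ∪ (FOLLOW(N) if α ⇒* ε)).

Relevant sets:
  FIRST(C) = { '*', ';', 'a' }

B → C C: PREDICT = { '*', ';', 'a' }
  '*' is in predict set, so this production goes in M[B, '*']

M[B, '*'] = B → C C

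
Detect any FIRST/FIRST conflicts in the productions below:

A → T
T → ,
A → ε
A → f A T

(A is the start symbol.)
FIRST sets of the non-terminals at (or reachable through a nullable prefix from) the front of some alternative:
  FIRST(T) = { ',' }

Productions for A:
  A → T: FIRST = { ',' }
  A → ε: FIRST = { ε }
  A → f A T: FIRST = { 'f' }
T has only one production, so no FIRST/FIRST conflict is possible there.

All alternatives of each non-terminal have pairwise disjoint FIRST sets.

Answer: No FIRST/FIRST conflicts.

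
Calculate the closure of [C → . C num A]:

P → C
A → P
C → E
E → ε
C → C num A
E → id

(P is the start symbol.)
{ [C → . C num A], [C → . E], [E → . id], [E → .] }

Start with: [C → . C num A]
  [C → . C num A] has the dot before C: add [C → . E]
  [C → . E] has the dot before E: add [E → .], [E → . id]
No further items can be added.

CLOSURE = { [C → . C num A], [C → . E], [E → . id], [E → .] }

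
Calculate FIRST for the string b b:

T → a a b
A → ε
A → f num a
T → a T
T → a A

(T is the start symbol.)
{ 'b' }

To compute FIRST(b b), process the symbols left to right:
Symbol b is a terminal. Add 'b' and stop.
FIRST(b b) = { 'b' }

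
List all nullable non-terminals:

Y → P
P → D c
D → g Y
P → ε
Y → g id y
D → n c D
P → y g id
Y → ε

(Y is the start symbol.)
ε-productions: P → ε, Y → ε
So P, Y are immediately nullable.
No further non-terminal can be added: every production for the remaining non-terminals contains a terminal or a non-nullable non-terminal.
Nullable = { 'P', 'Y' }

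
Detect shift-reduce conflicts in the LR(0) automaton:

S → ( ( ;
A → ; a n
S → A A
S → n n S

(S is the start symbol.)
No shift-reduce conflicts

A shift-reduce conflict occurs when an LR(0) state has both:
  - a complete (reduce) item [A → α .] (dot at the end), and
  - a shift item [B → β . c γ] (dot before a terminal).

Augment with S' → S and build the canonical LR(0) collection (I0 = CLOSURE({[S' → . S]}), then GOTO on every symbol after a dot until no new states appear). It has 13 states:
  I0: { [A → . ; a n], [S → . ( ( ;], [S → . A A], [S → . n n S], [S' → . S] }  — shift
  I1: { [S → ( . ( ;] }  — shift
  I2: { [A → ; . a n] }  — shift
  I3: { [A → . ; a n], [S → A . A] }  — shift
  I4: { [S' → S .] }  — accept
  I5: { [S → n . n S] }  — shift
  I6: { [A → . ; a n], [S → . ( ( ;], [S → . A A], [S → . n n S], [S → n n . S] }  — shift
  I7: { [S → n n S .] }  — reduce
  I8: { [S → A A .] }  — reduce
  I9: { [A → ; a . n] }  — shift
  I10: { [A → ; a n .] }  — reduce
  I11: { [S → ( ( . ;] }  — shift
  I12: { [S → ( ( ; .] }  — reduce

No state contains both a complete item and a shift item.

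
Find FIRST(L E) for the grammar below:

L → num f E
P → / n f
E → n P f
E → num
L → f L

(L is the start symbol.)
FIRST sets of the non-terminals involved (from the grammar, by fixed-point iteration):
  FIRST(L) = { 'f', 'num' }

To compute FIRST(L E), process the symbols left to right:
Symbol L is a non-terminal. Add FIRST(L) \ {ε} = { 'f', 'num' }
L is not nullable (ε ∉ FIRST(L)), so stop here.
FIRST(L E) = { 'f', 'num' }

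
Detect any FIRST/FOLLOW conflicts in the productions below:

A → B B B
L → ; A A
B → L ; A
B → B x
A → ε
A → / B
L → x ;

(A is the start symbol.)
A FIRST/FOLLOW conflict occurs when a non-terminal N has a nullable alternative N → β (β ⇒* ε) and another alternative N → α with FIRST(α) ∩ FOLLOW(N) ≠ ∅: on such a lookahead the parser cannot decide between expanding α and letting N vanish via β.

Nullable non-terminals: A.
FIRST sets used below: FIRST(B) = { ';', 'x' }

A: nullable alternative(s) A → ε; FOLLOW(A) = { $, '/', ';', 'x' }
  A → B B B: FIRST \ {ε} = { ';', 'x' } — overlaps FOLLOW(A) on { ';', 'x' }: CONFLICT
  A → ε: FIRST \ {ε} = { } — this is the only nullable alternative, skip
  A → / B: FIRST \ {ε} = { '/' } — overlaps FOLLOW(A) on { '/' }: CONFLICT

B, L have no nullable alternative, so no FIRST/FOLLOW check is needed there.

So the grammar has 2 FIRST/FOLLOW conflicts (marked CONFLICT above).

Answer: Yes. A → B B B with FOLLOW(A) on { ';', 'x' }; A → '/' B with FOLLOW(A) on { '/' }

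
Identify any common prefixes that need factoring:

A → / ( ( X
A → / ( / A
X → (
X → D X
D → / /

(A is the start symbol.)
Left-factoring is needed when two productions for the same non-terminal
share a common prefix on the right-hand side.

Productions for A:
  A → / ( ( X
  A → / ( / A
Productions for X:
  X → (
  X → D X

Found common prefix '/ (' in productions for A

Answer: Yes, A has productions with common prefix '/ ('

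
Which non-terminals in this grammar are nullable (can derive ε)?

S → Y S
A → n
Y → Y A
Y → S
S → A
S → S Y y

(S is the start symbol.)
None

There are no ε-productions, so no non-terminal can derive ε.
No non-terminals are nullable.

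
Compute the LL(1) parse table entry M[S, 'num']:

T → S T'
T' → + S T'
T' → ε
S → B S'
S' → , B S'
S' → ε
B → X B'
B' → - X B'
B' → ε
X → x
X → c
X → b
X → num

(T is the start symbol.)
To find M[S, 'num'], we find productions for S where 'num' is in the predict set (PREDICT(N → α) = (FIRST(α) \ {ε}) ∪ (FOLLOW(N) if α ⇒* ε)).

Relevant sets:
  FIRST(B) = { 'b', 'c', 'num', 'x' }

S → B S': PREDICT = { 'b', 'c', 'num', 'x' }
  'num' is in predict set, so this production goes in M[S, 'num']

M[S, 'num'] = S → B S'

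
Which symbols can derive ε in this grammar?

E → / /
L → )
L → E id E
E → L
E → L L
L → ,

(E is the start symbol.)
A non-terminal is nullable if it can derive ε (the empty string): either it has an ε-production, or it has a production whose right-hand side consists entirely of nullable non-terminals.

There are no ε-productions, so no non-terminal can derive ε.
No non-terminals are nullable.

Answer: None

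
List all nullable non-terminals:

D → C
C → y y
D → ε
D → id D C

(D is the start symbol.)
{ 'D' }

A non-terminal is nullable if it can derive ε (the empty string): either it has an ε-production, or it has a production whose right-hand side consists entirely of nullable non-terminals.

ε-productions: D → ε
So D is immediately nullable.
No further non-terminal can be added: every production for the remaining non-terminals contains a terminal or a non-nullable non-terminal.
Nullable = { 'D' }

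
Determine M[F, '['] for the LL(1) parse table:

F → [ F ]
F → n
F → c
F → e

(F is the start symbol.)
F → [ F ]

To find M[F, '['], we find productions for F where '[' is in the predict set (PREDICT(N → α) = (FIRST(α) \ {ε}) ∪ (FOLLOW(N) if α ⇒* ε)).

F → [ F ]: PREDICT = { '[' }
  '[' is in predict set, so this production goes in M[F, '[']
F → n: PREDICT = { 'n' }
F → c: PREDICT = { 'c' }
F → e: PREDICT = { 'e' }

M[F, '['] = F → [ F ]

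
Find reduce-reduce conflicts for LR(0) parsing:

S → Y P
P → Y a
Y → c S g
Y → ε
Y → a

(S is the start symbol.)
Augment with S' → S and build the canonical LR(0) collection (I0 = CLOSURE({[S' → . S]}), then GOTO on every symbol after a dot until no new states appear). It has 10 states:
  I0: { [S → . Y P], [S' → . S], [Y → . a], [Y → . c S g], [Y → .] }  — shift, reduce
  I1: { [S' → S .] }  — accept
  I2: { [P → . Y a], [S → Y . P], [Y → . a], [Y → . c S g], [Y → .] }  — shift, reduce
  I3: { [Y → a .] }  — reduce
  I4: { [S → . Y P], [Y → . a], [Y → . c S g], [Y → .], [Y → c . S g] }  — shift, reduce
  I5: { [Y → c S . g] }  — shift
  I6: { [Y → c S g .] }  — reduce
  I7: { [S → Y P .] }  — reduce
  I8: { [P → Y . a] }  — shift
  I9: { [P → Y a .] }  — reduce

No state contains more than one complete item.

Answer: No reduce-reduce conflicts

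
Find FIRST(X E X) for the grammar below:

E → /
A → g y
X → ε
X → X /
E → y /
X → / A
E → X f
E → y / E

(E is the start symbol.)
FIRST sets of the non-terminals involved (from the grammar, by fixed-point iteration):
  FIRST(X) = { '/', ε }
  FIRST(E) = { '/', 'f', 'y' }

To compute FIRST(X E X), process the symbols left to right:
Symbol X is a non-terminal. Add FIRST(X) \ {ε} = { '/' }
X is nullable (ε ∈ FIRST(X)), continue to the next symbol.
Symbol E is a non-terminal. Add FIRST(E) \ {ε} = { '/', 'f', 'y' }
E is not nullable (ε ∉ FIRST(E)), so stop here.
FIRST(X E X) = { '/', 'f', 'y' }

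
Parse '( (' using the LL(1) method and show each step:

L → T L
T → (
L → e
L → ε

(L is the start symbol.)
Stack is shown with the top on the left.

Stack  Input  Action
--------------------
L $    ( ( $  output L → T L
T L $  ( ( $  output T → (
( L $  ( ( $  match '('
L $    ( $    output L → T L
T L $  ( $    output T → (
( L $  ( $    match '('
L $    $      output L → ε
$      $      accept

The string is accepted.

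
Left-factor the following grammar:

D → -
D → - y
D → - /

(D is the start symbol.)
Left-factoring transforms A → αβ₁ | αβ₂ into A → αA' and A' → β₁ | β₂
(α is the longest common prefix among the alternatives). Repeat until
no nonterminal has two alternatives with a common prefix.

Round 1: D has alternatives sharing prefix '-'. Introduce D': D → - D'
  Add: D' → ε
  Add: D' → y
  Add: D' → /

No remaining common prefixes — done.

Resulting grammar:
D → - D'
D' → ε
D' → y
D' → /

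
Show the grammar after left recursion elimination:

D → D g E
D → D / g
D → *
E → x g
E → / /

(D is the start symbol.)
D is directly left-recursive. The standard transformation for
  A → A α₁ | ... | A α_m | β₁ | ... | β_n
is
  A  → β₁ A' | ... | β_n A'
  A' → α₁ A' | ... | α_m A' | ε

D → * becomes D → * D'
D → D g E becomes D' → g E D'
D → D / g becomes D' → / g D'
Add D' → ε

Productions for other non-terminals are unchanged:
  E → x g
  E → / /

Resulting grammar:
D → * D'
D' → g E D'
D' → / g D'
D' → ε
E → x g
E → / /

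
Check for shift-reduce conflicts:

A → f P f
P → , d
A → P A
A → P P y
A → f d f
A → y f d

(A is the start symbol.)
A shift-reduce conflict occurs when an LR(0) state has both:
  - a complete (reduce) item [A → α .] (dot at the end), and
  - a shift item [B → β . c γ] (dot before a terminal).

Augment with A' → A and build the canonical LR(0) collection (I0 = CLOSURE({[A' → . A]}), then GOTO on every symbol after a dot until no new states appear). It has 16 states:
  I0: { [A → . P A], [A → . P P y], [A → . f P f], [A → . f d f], [A → . y f d], [A' → . A], [P → . , d] }  — shift
  I1: { [P → , . d] }  — shift
  I2: { [A' → A .] }  — accept
  I3: { [A → . P A], [A → . P P y], [A → . f P f], [A → . f d f], [A → . y f d], [A → P . A], [A → P . P y], [P → . , d] }  — shift
  I4: { [A → f . P f], [A → f . d f], [P → . , d] }  — shift
  I5: { [A → y . f d] }  — shift
  I6: { [A → y f . d] }  — shift
  I7: { [A → y f d .] }  — reduce
  I8: { [A → f P . f] }  — shift
  I9: { [A → f d . f] }  — shift
  I10: { [A → f d f .] }  — reduce
  I11: { [A → f P f .] }  — reduce
  I12: { [A → P A .] }  — reduce
  I13: { [A → . P A], [A → . P P y], [A → . f P f], [A → . f d f], [A → . y f d], [A → P . A], [A → P . P y], [A → P P . y], [P → . , d] }  — shift
  I14: { [A → P P y .], [A → y . f d] }  — shift, reduce
  I15: { [P → , d .] }  — reduce

I14 contains reduce item [A → P P y .] and shift item [A → y . f d] — shift-reduce conflict.

Answer: Yes — I14: [A → P P y .] vs [A → y . f d]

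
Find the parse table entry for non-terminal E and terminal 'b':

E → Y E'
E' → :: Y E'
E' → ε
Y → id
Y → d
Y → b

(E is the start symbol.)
E → Y E'

To find M[E, 'b'], we find productions for E where 'b' is in the predict set (PREDICT(N → α) = (FIRST(α) \ {ε}) ∪ (FOLLOW(N) if α ⇒* ε)).

Relevant sets:
  FIRST(Y) = { 'b', 'd', 'id' }

E → Y E': PREDICT = { 'b', 'd', 'id' }
  'b' is in predict set, so this production goes in M[E, 'b']

M[E, 'b'] = E → Y E'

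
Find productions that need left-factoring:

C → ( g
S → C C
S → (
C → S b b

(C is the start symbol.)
Left-factoring is needed when two productions for the same non-terminal
share a common prefix on the right-hand side.

Productions for C:
  C → ( g
  C → S b b
Productions for S:
  S → C C
  S → (

No common prefixes found.

Answer: No, left-factoring is not needed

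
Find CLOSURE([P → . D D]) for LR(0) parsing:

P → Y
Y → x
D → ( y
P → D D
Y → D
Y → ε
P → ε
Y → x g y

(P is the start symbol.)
{ [D → . ( y], [P → . D D] }

Start with: [P → . D D]
  [P → . D D] has the dot before D: add [D → . ( y]
No further items can be added.

CLOSURE = { [D → . ( y], [P → . D D] }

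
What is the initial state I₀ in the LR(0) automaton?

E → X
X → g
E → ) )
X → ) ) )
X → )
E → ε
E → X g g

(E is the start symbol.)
First, augment the grammar with E' → E
I₀ = CLOSURE({ [E' → . E] }):
  [E' → . E] has the dot before E: add [E → . X], [E → . ) )], [E → .], [E → . X g g]
  [E → . X] has the dot before X: add [X → . g], [X → . ) ) )], [X → . )]
No further items can be added.

I₀ = { [E → . ) )], [E → . X g g], [E → . X], [E → .], [E' → . E], [X → . ) ) )], [X → . )], [X → . g] }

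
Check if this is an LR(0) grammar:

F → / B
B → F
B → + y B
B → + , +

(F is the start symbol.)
Yes, the grammar is LR(0)

A grammar is LR(0) if no state in the canonical LR(0) collection has:
  - both a shift item (dot before a terminal) and a complete item (shift-reduce conflict), or
  - two or more complete items (reduce-reduce conflict; the accept item [F' → F .] counts as a complete item here).

Augment with F' → F and build the canonical LR(0) collection (I0 = CLOSURE({[F' → . F]}), then GOTO on every symbol after a dot until no new states appear). It has 10 states:
  I0: { [F → . / B], [F' → . F] }  — shift
  I1: { [B → . + , +], [B → . + y B], [B → . F], [F → . / B], [F → / . B] }  — shift
  I2: { [F' → F .] }  — accept
  I3: { [B → + . , +], [B → + . y B] }  — shift
  I4: { [F → / B .] }  — reduce
  I5: { [B → F .] }  — reduce
  I6: { [B → + , . +] }  — shift
  I7: { [B → + y . B], [B → . + , +], [B → . + y B], [B → . F], [F → . / B] }  — shift
  I8: { [B → + y B .] }  — reduce
  I9: { [B → + , + .] }  — reduce

Every state is either a pure shift/goto state or contains exactly one complete item and nothing to shift — no conflicts. The grammar is LR(0).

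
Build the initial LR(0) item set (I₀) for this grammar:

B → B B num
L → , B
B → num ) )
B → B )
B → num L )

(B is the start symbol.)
{ [B → . B )], [B → . B B num], [B → . num ) )], [B → . num L )], [B' → . B] }

First, augment the grammar with B' → B
I₀ = CLOSURE({ [B' → . B] }):
  [B' → . B] has the dot before B: add [B → . B B num], [B → . num ) )], [B → . B )], [B → . num L )]
No further items can be added.

I₀ = { [B → . B )], [B → . B B num], [B → . num ) )], [B → . num L )], [B' → . B] }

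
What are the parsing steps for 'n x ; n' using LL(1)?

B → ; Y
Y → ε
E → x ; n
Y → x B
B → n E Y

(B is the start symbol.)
LL(1) parsing maintains a stack (initially the start symbol over $) and the input. At each step: if the stack top is a terminal, match it against the current input token; if it is a non-terminal N, replace it with the RHS of M[N, lookahead] (the unique production whose predict set contains the lookahead).

Stack is shown with the top on the left.

Stack      Input      Action
----------------------------
B $        n x ; n $  output B → n E Y
n E Y $    n x ; n $  match 'n'
E Y $      x ; n $    output E → x ; n
x ; n Y $  x ; n $    match 'x'
; n Y $    ; n $      match ';'
n Y $      n $        match 'n'
Y $        $          output Y → ε
$          $          accept

The string is accepted.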